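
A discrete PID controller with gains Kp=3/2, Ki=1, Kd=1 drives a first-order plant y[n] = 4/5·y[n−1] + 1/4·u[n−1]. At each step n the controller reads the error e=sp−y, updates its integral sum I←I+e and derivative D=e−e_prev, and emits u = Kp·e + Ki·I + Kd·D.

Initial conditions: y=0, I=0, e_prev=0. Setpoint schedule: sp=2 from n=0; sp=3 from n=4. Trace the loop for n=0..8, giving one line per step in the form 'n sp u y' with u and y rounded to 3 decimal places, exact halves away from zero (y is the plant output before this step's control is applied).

0 2 7.000 0.000
1 2 0.875 1.750
2 2 3.334 1.619
3 2 1.800 2.129
4 3 5.596 2.153
5 3 2.078 3.121
6 3 3.292 3.017
7 3 2.402 3.236
8 3 2.549 3.189

(exact arithmetic carried between steps; '≈' marks a value shown rounded to 6 d.p. or computed from one; I and e_prev carry over from the previous line; the table rounds u and y to 3 d.p., halves away from zero)
n=0: y=0, sp=2, e=sp−y=2; I=2, D=e−e_prev=2; u=3/2·2+1·2+1·2=7; next y=4/5·0+1/4·7=1.75
n=1: y=1.75, sp=2, e=sp−y=0.25; I=2.25, D=e−e_prev=-1.75; u=3/2·0.25+1·2.25+1·(-1.75)=0.875; next y=4/5·1.75+1/4·0.875=1.61875
n=2: y=1.61875, sp=2, e=sp−y=0.38125; I=2.63125, D=e−e_prev=0.13125; u=3/2·0.38125+1·2.63125+1·0.13125=3.334375; next y=4/5·1.61875+1/4·3.334375≈2.128594
n=3: y≈2.128594, sp=2, e=sp−y≈-0.128594; I≈2.502656, D=e−e_prev≈-0.509844; u=3/2·(-0.128594)+1·2.502656+1·(-0.509844)≈1.799922; next y=4/5·2.128594+1/4·1.799922≈2.152855
n=4: y≈2.152855, sp=3, e=sp−y≈0.847145; I≈3.349801, D=e−e_prev≈0.975738; u=3/2·0.847145+1·3.349801+1·0.975738≈5.596256; next y=4/5·2.152855+1/4·5.596256≈3.121348
n=5: y≈3.121348, sp=3, e=sp−y≈-0.121348; I≈3.228452, D=e−e_prev≈-0.968493; u=3/2·(-0.121348)+1·3.228452+1·(-0.968493)≈2.077937; next y=4/5·3.121348+1/4·2.077937≈3.016563
n=6: y≈3.016563, sp=3, e=sp−y≈-0.016563; I≈3.211890, D=e−e_prev≈0.104785; u=3/2·(-0.016563)+1·3.211890+1·0.104785≈3.291831; next y=4/5·3.016563+1/4·3.291831≈3.236208
n=7: y≈3.236208, sp=3, e=sp−y≈-0.236208; I≈2.975682, D=e−e_prev≈-0.219645; u=3/2·(-0.236208)+1·2.975682+1·(-0.219645)≈2.401725; next y=4/5·3.236208+1/4·2.401725≈3.189398
n=8: y≈3.189398, sp=3, e=sp−y≈-0.189398; I≈2.786284, D=e−e_prev≈0.046810; u=3/2·(-0.189398)+1·2.786284+1·0.046810≈2.548998; next y=4/5·3.189398+1/4·2.548998≈3.188768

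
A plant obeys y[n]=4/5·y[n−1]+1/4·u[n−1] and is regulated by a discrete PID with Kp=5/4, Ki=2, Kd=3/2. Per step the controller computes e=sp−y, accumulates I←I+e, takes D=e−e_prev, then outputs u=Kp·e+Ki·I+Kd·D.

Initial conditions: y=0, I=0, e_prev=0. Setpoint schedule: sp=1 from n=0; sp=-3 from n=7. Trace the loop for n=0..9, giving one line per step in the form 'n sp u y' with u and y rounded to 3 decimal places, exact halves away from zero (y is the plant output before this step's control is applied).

0 1 4.750 0.000
1 1 -0.391 1.188
2 1 2.608 0.852
3 1 0.113 1.334
4 1 1.300 1.095
5 1 0.248 1.201
6 1 0.851 1.023
7 -3 -18.501 1.031
8 -3 2.398 -3.800
9 -3 -9.707 -2.441

(exact arithmetic carried between steps; '≈' marks a value shown rounded to 6 d.p. or computed from one; I and e_prev carry over from the previous line; the table rounds u and y to 3 d.p., halves away from zero)
n=0: y=0, sp=1, e=sp−y=1; I=1, D=e−e_prev=1; u=5/4·1+2·1+3/2·1=4.75; next y=4/5·0+1/4·4.75=1.1875
n=1: y=1.1875, sp=1, e=sp−y=-0.1875; I=0.8125, D=e−e_prev=-1.1875; u=5/4·(-0.1875)+2·0.8125+3/2·(-1.1875)=-0.390625; next y=4/5·1.1875+1/4·(-0.390625)≈0.852344
n=2: y≈0.852344, sp=1, e=sp−y≈0.147656; I≈0.960156, D=e−e_prev≈0.335156; u=5/4·0.147656+2·0.960156+3/2·0.335156≈2.607617; next y=4/5·0.852344+1/4·2.607617≈1.333779
n=3: y≈1.333779, sp=1, e=sp−y≈-0.333779; I≈0.626377, D=e−e_prev≈-0.481436; u=5/4·(-0.333779)+2·0.626377+3/2·(-0.481436)≈0.113376; next y=4/5·1.333779+1/4·0.113376≈1.095368
n=4: y≈1.095368, sp=1, e=sp−y≈-0.095368; I≈0.531009, D=e−e_prev≈0.238412; u=5/4·(-0.095368)+2·0.531009+3/2·0.238412≈1.300427; next y=4/5·1.095368+1/4·1.300427≈1.201401
n=5: y≈1.201401, sp=1, e=sp−y≈-0.201401; I≈0.329609, D=e−e_prev≈-0.106033; u=5/4·(-0.201401)+2·0.329609+3/2·(-0.106033)≈0.248416; next y=4/5·1.201401+1/4·0.248416≈1.023225
n=6: y≈1.023225, sp=1, e=sp−y≈-0.023225; I≈0.306384, D=e−e_prev≈0.178176; u=5/4·(-0.023225)+2·0.306384+3/2·0.178176≈0.851001; next y=4/5·1.023225+1/4·0.851001≈1.031330
n=7: y≈1.031330, sp=-3, e=sp−y≈-4.031330; I≈-3.724946, D=e−e_prev≈-4.008105; u=5/4·(-4.031330)+2·(-3.724946)+3/2·(-4.008105)≈-18.501213; next y=4/5·1.031330+1/4·(-18.501213)≈-3.800239
n=8: y≈-3.800239, sp=-3, e=sp−y≈0.800239; I≈-2.924707, D=e−e_prev≈4.831569; u=5/4·0.800239+2·(-2.924707)+3/2·4.831569≈2.398239; next y=4/5·(-3.800239)+1/4·2.398239≈-2.440632
n=9: y≈-2.440632, sp=-3, e=sp−y≈-0.559368; I≈-3.484075, D=e−e_prev≈-1.359608; u=5/4·(-0.559368)+2·(-3.484075)+3/2·(-1.359608)≈-9.706772; next y=4/5·(-2.440632)+1/4·(-9.706772)≈-4.379198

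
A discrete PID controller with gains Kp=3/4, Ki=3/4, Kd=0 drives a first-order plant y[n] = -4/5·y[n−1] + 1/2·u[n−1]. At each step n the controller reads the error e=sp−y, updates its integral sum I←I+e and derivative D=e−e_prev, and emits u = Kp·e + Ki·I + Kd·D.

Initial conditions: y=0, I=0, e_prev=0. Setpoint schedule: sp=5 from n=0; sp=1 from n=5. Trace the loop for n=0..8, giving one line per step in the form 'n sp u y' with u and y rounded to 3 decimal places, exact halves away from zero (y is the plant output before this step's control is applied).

0 5 7.500 0.000
1 5 5.625 3.750
2 5 12.469 -0.188
3 5 6.502 6.384
4 5 17.825 -1.857
5 1 -1.414 10.398
6 1 20.672 -9.025
7 1 -11.682 17.556
8 1 32.065 -19.886

(exact arithmetic carried between steps; '≈' marks a value shown rounded to 6 d.p. or computed from one; I and e_prev carry over from the previous line; the table rounds u and y to 3 d.p., halves away from zero)
n=0: y=0, sp=5, e=sp−y=5; I=5, D=e−e_prev=5; u=3/4·5+3/4·5+0·5=7.5; next y=-4/5·0+1/2·7.5=3.75
n=1: y=3.75, sp=5, e=sp−y=1.25; I=6.25, D=e−e_prev=-3.75; u=3/4·1.25+3/4·6.25+0·(-3.75)=5.625; next y=-4/5·3.75+1/2·5.625=-0.1875
n=2: y=-0.1875, sp=5, e=sp−y=5.1875; I=11.4375, D=e−e_prev=3.9375; u=3/4·5.1875+3/4·11.4375+0·3.9375=12.46875; next y=-4/5·(-0.1875)+1/2·12.46875=6.384375
n=3: y=6.384375, sp=5, e=sp−y=-1.384375; I=10.053125, D=e−e_prev=-6.571875; u=3/4·(-1.384375)+3/4·10.053125+0·(-6.571875)≈6.501563; next y=-4/5·6.384375+1/2·6.501563≈-1.856719
n=4: y≈-1.856719, sp=5, e=sp−y≈6.856719; I≈16.909844, D=e−e_prev≈8.241094; u=3/4·6.856719+3/4·16.909844+0·8.241094≈17.824922; next y=-4/5·(-1.856719)+1/2·17.824922≈10.397836
n=5: y≈10.397836, sp=1, e=sp−y≈-9.397836; I≈7.512008, D=e−e_prev≈-16.254555; u=3/4·(-9.397836)+3/4·7.512008+0·(-16.254555)≈-1.414371; next y=-4/5·10.397836+1/2·(-1.414371)≈-9.025454
n=6: y≈-9.025454, sp=1, e=sp−y≈10.025454; I≈17.537462, D=e−e_prev≈19.423290; u=3/4·10.025454+3/4·17.537462+0·19.423290≈20.672187; next y=-4/5·(-9.025454)+1/2·20.672187≈17.556457
n=7: y≈17.556457, sp=1, e=sp−y≈-16.556457; I≈0.981005, D=e−e_prev≈-26.581911; u=3/4·(-16.556457)+3/4·0.981005+0·(-26.581911)≈-11.681589; next y=-4/5·17.556457+1/2·(-11.681589)≈-19.885960
n=8: y≈-19.885960, sp=1, e=sp−y≈20.885960; I≈21.866965, D=e−e_prev≈37.442417; u=3/4·20.885960+3/4·21.866965+0·37.442417≈32.064694; next y=-4/5·(-19.885960)+1/2·32.064694≈31.941115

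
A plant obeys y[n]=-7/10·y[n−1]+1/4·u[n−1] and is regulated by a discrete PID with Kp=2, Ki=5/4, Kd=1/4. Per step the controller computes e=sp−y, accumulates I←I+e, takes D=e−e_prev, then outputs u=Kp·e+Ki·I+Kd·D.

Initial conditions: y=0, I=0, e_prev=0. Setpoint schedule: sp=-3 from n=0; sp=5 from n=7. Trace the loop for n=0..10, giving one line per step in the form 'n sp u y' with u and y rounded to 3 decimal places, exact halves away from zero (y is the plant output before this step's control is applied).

0 -3 -10.500 0.000
1 -3 -4.313 -2.625
2 -3 -17.283 0.759
3 -3 -1.495 -4.852
4 -3 -28.145 3.023
5 -3 8.908 -9.152
6 -3 -48.696 8.634
7 5 63.187 -18.218
8 5 -80.187 28.549
9 5 142.099 -40.031
10 5 -181.278 63.546

(exact arithmetic carried between steps; '≈' marks a value shown rounded to 6 d.p. or computed from one; I and e_prev carry over from the previous line; the table rounds u and y to 3 d.p., halves away from zero)
n=0: y=0, sp=-3, e=sp−y=-3; I=-3, D=e−e_prev=-3; u=2·(-3)+5/4·(-3)+1/4·(-3)=-10.5; next y=-7/10·0+1/4·(-10.5)=-2.625
n=1: y=-2.625, sp=-3, e=sp−y=-0.375; I=-3.375, D=e−e_prev=2.625; u=2·(-0.375)+5/4·(-3.375)+1/4·2.625=-4.3125; next y=-7/10·(-2.625)+1/4·(-4.3125)=0.759375
n=2: y=0.759375, sp=-3, e=sp−y=-3.759375; I=-7.134375, D=e−e_prev=-3.384375; u=2·(-3.759375)+5/4·(-7.134375)+1/4·(-3.384375)≈-17.282813; next y=-7/10·0.759375+1/4·(-17.282813)≈-4.852266
n=3: y≈-4.852266, sp=-3, e=sp−y≈1.852266; I≈-5.282109, D=e−e_prev≈5.611641; u=2·1.852266+5/4·(-5.282109)+1/4·5.611641≈-1.495195; next y=-7/10·(-4.852266)+1/4·(-1.495195)≈3.022787
n=4: y≈3.022787, sp=-3, e=sp−y≈-6.022787; I≈-11.304896, D=e−e_prev≈-7.875053; u=2·(-6.022787)+5/4·(-11.304896)+1/4·(-7.875053)≈-28.145458; next y=-7/10·3.022787+1/4·(-28.145458)≈-9.152315
n=5: y≈-9.152315, sp=-3, e=sp−y≈6.152315; I≈-5.152581, D=e−e_prev≈12.175103; u=2·6.152315+5/4·(-5.152581)+1/4·12.175103≈8.907680; next y=-7/10·(-9.152315)+1/4·8.907680≈8.633541
n=6: y≈8.633541, sp=-3, e=sp−y≈-11.633541; I≈-16.786122, D=e−e_prev≈-17.785856; u=2·(-11.633541)+5/4·(-16.786122)+1/4·(-17.785856)≈-48.696198; next y=-7/10·8.633541+1/4·(-48.696198)≈-18.217528
n=7: y≈-18.217528, sp=5, e=sp−y≈23.217528; I≈6.431406, D=e−e_prev≈34.851069; u=2·23.217528+5/4·6.431406+1/4·34.851069≈63.187082; next y=-7/10·(-18.217528)+1/4·63.187082≈28.549040
n=8: y≈28.549040, sp=5, e=sp−y≈-23.549040; I≈-17.117634, D=e−e_prev≈-46.766568; u=2·(-23.549040)+5/4·(-17.117634)+1/4·(-46.766568)≈-80.186765; next y=-7/10·28.549040+1/4·(-80.186765)≈-40.031019
n=9: y≈-40.031019, sp=5, e=sp−y≈45.031019; I≈27.913385, D=e−e_prev≈68.580059; u=2·45.031019+5/4·27.913385+1/4·68.580059≈142.098785; next y=-7/10·(-40.031019)+1/4·142.098785≈63.546410
n=10: y≈63.546410, sp=5, e=sp−y≈-58.546410; I≈-30.633024, D=e−e_prev≈-103.577429; u=2·(-58.546410)+5/4·(-30.633024)+1/4·(-103.577429)≈-181.278457; next y=-7/10·63.546410+1/4·(-181.278457)≈-89.802101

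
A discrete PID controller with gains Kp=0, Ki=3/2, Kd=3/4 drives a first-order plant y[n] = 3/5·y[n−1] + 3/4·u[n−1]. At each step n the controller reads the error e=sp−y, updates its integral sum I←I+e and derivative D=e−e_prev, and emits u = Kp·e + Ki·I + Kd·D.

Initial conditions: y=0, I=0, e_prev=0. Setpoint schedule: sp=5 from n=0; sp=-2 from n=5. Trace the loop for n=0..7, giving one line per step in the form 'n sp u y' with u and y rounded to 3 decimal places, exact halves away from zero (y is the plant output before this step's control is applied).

0 5 11.250 0.000
1 5 -3.984 8.438
2 5 11.505 2.074
3 5 -6.427 9.873
4 5 11.844 1.104
5 -2 -23.632 9.545
6 -2 19.101 -11.997
7 -2 -25.090 7.127

(exact arithmetic carried between steps; '≈' marks a value shown rounded to 6 d.p. or computed from one; I and e_prev carry over from the previous line; the table rounds u and y to 3 d.p., halves away from zero)
n=0: y=0, sp=5, e=sp−y=5; I=5, D=e−e_prev=5; u=0·5+3/2·5+3/4·5=11.25; next y=3/5·0+3/4·11.25=8.4375
n=1: y=8.4375, sp=5, e=sp−y=-3.4375; I=1.5625, D=e−e_prev=-8.4375; u=0·(-3.4375)+3/2·1.5625+3/4·(-8.4375)=-3.984375; next y=3/5·8.4375+3/4·(-3.984375)≈2.074219
n=2: y≈2.074219, sp=5, e=sp−y≈2.925781; I≈4.488281, D=e−e_prev≈6.363281; u=0·2.925781+3/2·4.488281+3/4·6.363281≈11.504883; next y=3/5·2.074219+3/4·11.504883≈9.873193
n=3: y≈9.873193, sp=5, e=sp−y≈-4.873193; I≈-0.384912, D=e−e_prev≈-7.798975; u=0·(-4.873193)+3/2·(-0.384912)+3/4·(-7.798975)≈-6.426599; next y=3/5·9.873193+3/4·(-6.426599)≈1.103967
n=4: y≈1.103967, sp=5, e=sp−y≈3.896033; I≈3.511121, D=e−e_prev≈8.769227; u=0·3.896033+3/2·3.511121+3/4·8.769227≈11.843602; next y=3/5·1.103967+3/4·11.843602≈9.545081
n=5: y≈9.545081, sp=-2, e=sp−y≈-11.545081; I≈-8.033960, D=e−e_prev≈-15.441115; u=0·(-11.545081)+3/2·(-8.033960)+3/4·(-15.441115)≈-23.631776; next y=3/5·9.545081+3/4·(-23.631776)≈-11.996783
n=6: y≈-11.996783, sp=-2, e=sp−y≈9.996783; I≈1.962823, D=e−e_prev≈21.541865; u=0·9.996783+3/2·1.962823+3/4·21.541865≈19.100633; next y=3/5·(-11.996783)+3/4·19.100633≈7.127405
n=7: y≈7.127405, sp=-2, e=sp−y≈-9.127405; I≈-7.164582, D=e−e_prev≈-19.124188; u=0·(-9.127405)+3/2·(-7.164582)+3/4·(-19.124188)≈-25.090014; next y=3/5·7.127405+3/4·(-25.090014)≈-14.541067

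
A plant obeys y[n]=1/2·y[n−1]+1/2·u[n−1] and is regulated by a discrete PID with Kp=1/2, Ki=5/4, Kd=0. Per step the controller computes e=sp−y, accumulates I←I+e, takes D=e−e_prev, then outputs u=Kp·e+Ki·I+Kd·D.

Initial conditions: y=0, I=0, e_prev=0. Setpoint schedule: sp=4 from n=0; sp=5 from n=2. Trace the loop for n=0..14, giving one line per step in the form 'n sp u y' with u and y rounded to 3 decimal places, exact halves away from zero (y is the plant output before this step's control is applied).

0 4 7.000 0.000
1 4 5.875 3.500
2 5 6.172 4.688
3 5 5.264 5.430
4 5 4.872 5.347
5 5 4.854 5.109
6 5 4.941 4.982
7 5 4.999 4.961
8 5 5.014 4.980
9 5 5.009 4.997
10 5 5.002 5.003
11 5 4.999 5.003
12 5 4.999 5.001
13 5 5.000 5.000
14 5 5.000 5.000

(exact arithmetic carried between steps; '≈' marks a value shown rounded to 6 d.p. or computed from one; I and e_prev carry over from the previous line; the table rounds u and y to 3 d.p., halves away from zero)
n=0: y=0, sp=4, e=sp−y=4; I=4, D=e−e_prev=4; u=1/2·4+5/4·4+0·4=7; next y=1/2·0+1/2·7=3.5
n=1: y=3.5, sp=4, e=sp−y=0.5; I=4.5, D=e−e_prev=-3.5; u=1/2·0.5+5/4·4.5+0·(-3.5)=5.875; next y=1/2·3.5+1/2·5.875=4.6875
n=2: y=4.6875, sp=5, e=sp−y=0.3125; I=4.8125, D=e−e_prev=-0.1875; u=1/2·0.3125+5/4·4.8125+0·(-0.1875)=6.171875; next y=1/2·4.6875+1/2·6.171875≈5.429688
n=3: y≈5.429688, sp=5, e=sp−y≈-0.429688; I≈4.382813, D=e−e_prev≈-0.742188; u=1/2·(-0.429688)+5/4·4.382813+0·(-0.742188)≈5.263672; next y=1/2·5.429688+1/2·5.263672≈5.346680
n=4: y≈5.346680, sp=5, e=sp−y≈-0.346680; I≈4.036133, D=e−e_prev≈0.083008; u=1/2·(-0.346680)+5/4·4.036133+0·0.083008≈4.871826; next y=1/2·5.346680+1/2·4.871826≈5.109253
n=5: y≈5.109253, sp=5, e=sp−y≈-0.109253; I≈3.926880, D=e−e_prev≈0.237427; u=1/2·(-0.109253)+5/4·3.926880+0·0.237427≈4.853973; next y=1/2·5.109253+1/2·4.853973≈4.981613
n=6: y≈4.981613, sp=5, e=sp−y≈0.018387; I≈3.945267, D=e−e_prev≈0.127640; u=1/2·0.018387+5/4·3.945267+0·0.127640≈4.940777; next y=1/2·4.981613+1/2·4.940777≈4.961195
n=7: y≈4.961195, sp=5, e=sp−y≈0.038805; I≈3.984072, D=e−e_prev≈0.020418; u=1/2·0.038805+5/4·3.984072+0·0.020418≈4.999492; next y=1/2·4.961195+1/2·4.999492≈4.980344
n=8: y≈4.980344, sp=5, e=sp−y≈0.019656; I≈4.003728, D=e−e_prev≈-0.019149; u=1/2·0.019656+5/4·4.003728+0·(-0.019149)≈5.014488; next y=1/2·4.980344+1/2·5.014488≈4.997416
n=9: y≈4.997416, sp=5, e=sp−y≈0.002584; I≈4.006312, D=e−e_prev≈-0.017072; u=1/2·0.002584+5/4·4.006312+0·(-0.017072)≈5.009182; next y=1/2·4.997416+1/2·5.009182≈5.003299
n=10: y≈5.003299, sp=5, e=sp−y≈-0.003299; I≈4.003013, D=e−e_prev≈-0.005883; u=1/2·(-0.003299)+5/4·4.003013+0·(-0.005883)≈5.002117; next y=1/2·5.003299+1/2·5.002117≈5.002708
n=11: y≈5.002708, sp=5, e=sp−y≈-0.002708; I≈4.000305, D=e−e_prev≈0.000591; u=1/2·(-0.002708)+5/4·4.000305+0·0.000591≈4.999027; next y=1/2·5.002708+1/2·4.999027≈5.000868
n=12: y≈5.000868, sp=5, e=sp−y≈-0.000868; I≈3.999437, D=e−e_prev≈0.001840; u=1/2·(-0.000868)+5/4·3.999437+0·0.001840≈4.998863; next y=1/2·5.000868+1/2·4.998863≈4.999865
n=13: y≈4.999865, sp=5, e=sp−y≈0.000135; I≈3.999572, D=e−e_prev≈0.001002; u=1/2·0.000135+5/4·3.999572+0·0.001002≈4.999532; next y=1/2·4.999865+1/2·4.999532≈4.999699
n=14: y≈4.999699, sp=5, e=sp−y≈0.000301; I≈3.999873, D=e−e_prev≈0.000166; u=1/2·0.000301+5/4·3.999873+0·0.000166≈4.999992; next y=1/2·4.999699+1/2·4.999992≈4.999845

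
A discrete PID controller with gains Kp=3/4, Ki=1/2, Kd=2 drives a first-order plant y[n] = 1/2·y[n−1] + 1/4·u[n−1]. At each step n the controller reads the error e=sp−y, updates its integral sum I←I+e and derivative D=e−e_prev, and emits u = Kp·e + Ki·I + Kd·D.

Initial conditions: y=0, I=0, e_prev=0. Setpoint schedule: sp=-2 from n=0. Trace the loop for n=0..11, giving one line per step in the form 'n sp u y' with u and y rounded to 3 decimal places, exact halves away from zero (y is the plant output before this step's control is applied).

0 -2 -6.500 0.000
1 -2 1.781 -1.625
2 -2 -5.744 -0.367
3 -2 0.026 -1.620
4 -2 -5.322 -0.803
5 -2 -1.269 -1.732
6 -2 -5.044 -1.183
7 -2 -2.180 -1.853
8 -2 -4.832 -1.471
9 -2 -2.798 -1.944
10 -2 -4.656 -1.671
11 -2 -3.209 -2.000

(exact arithmetic carried between steps; '≈' marks a value shown rounded to 6 d.p. or computed from one; I and e_prev carry over from the previous line; the table rounds u and y to 3 d.p., halves away from zero)
n=0: y=0, sp=-2, e=sp−y=-2; I=-2, D=e−e_prev=-2; u=3/4·(-2)+1/2·(-2)+2·(-2)=-6.5; next y=1/2·0+1/4·(-6.5)=-1.625
n=1: y=-1.625, sp=-2, e=sp−y=-0.375; I=-2.375, D=e−e_prev=1.625; u=3/4·(-0.375)+1/2·(-2.375)+2·1.625=1.78125; next y=1/2·(-1.625)+1/4·1.78125≈-0.367188
n=2: y≈-0.367188, sp=-2, e=sp−y≈-1.632813; I≈-4.007813, D=e−e_prev≈-1.257813; u=3/4·(-1.632813)+1/2·(-4.007813)+2·(-1.257813)≈-5.744141; next y=1/2·(-0.367188)+1/4·(-5.744141)≈-1.619629
n=3: y≈-1.619629, sp=-2, e=sp−y≈-0.380371; I≈-4.388184, D=e−e_prev≈1.252441; u=3/4·(-0.380371)+1/2·(-4.388184)+2·1.252441≈0.025513; next y=1/2·(-1.619629)+1/4·0.025513≈-0.803436
n=4: y≈-0.803436, sp=-2, e=sp−y≈-1.196564; I≈-5.584747, D=e−e_prev≈-0.816193; u=3/4·(-1.196564)+1/2·(-5.584747)+2·(-0.816193)≈-5.322182; next y=1/2·(-0.803436)+1/4·(-5.322182)≈-1.732264
n=5: y≈-1.732264, sp=-2, e=sp−y≈-0.267736; I≈-5.852484, D=e−e_prev≈0.928827; u=3/4·(-0.267736)+1/2·(-5.852484)+2·0.928827≈-1.269390; next y=1/2·(-1.732264)+1/4·(-1.269390)≈-1.183479
n=6: y≈-1.183479, sp=-2, e=sp−y≈-0.816521; I≈-6.669005, D=e−e_prev≈-0.548784; u=3/4·(-0.816521)+1/2·(-6.669005)+2·(-0.548784)≈-5.044462; next y=1/2·(-1.183479)+1/4·(-5.044462)≈-1.852855
n=7: y≈-1.852855, sp=-2, e=sp−y≈-0.147145; I≈-6.816150, D=e−e_prev≈0.669376; u=3/4·(-0.147145)+1/2·(-6.816150)+2·0.669376≈-2.179682; next y=1/2·(-1.852855)+1/4·(-2.179682)≈-1.471348
n=8: y≈-1.471348, sp=-2, e=sp−y≈-0.528652; I≈-7.344802, D=e−e_prev≈-0.381507; u=3/4·(-0.528652)+1/2·(-7.344802)+2·(-0.381507)≈-4.831904; next y=1/2·(-1.471348)+1/4·(-4.831904)≈-1.943650
n=9: y≈-1.943650, sp=-2, e=sp−y≈-0.056350; I≈-7.401152, D=e−e_prev≈0.472302; u=3/4·(-0.056350)+1/2·(-7.401152)+2·0.472302≈-2.798234; next y=1/2·(-1.943650)+1/4·(-2.798234)≈-1.671384
n=10: y≈-1.671384, sp=-2, e=sp−y≈-0.328616; I≈-7.729768, D=e−e_prev≈-0.272266; u=3/4·(-0.328616)+1/2·(-7.729768)+2·(-0.272266)≈-4.655879; next y=1/2·(-1.671384)+1/4·(-4.655879)≈-1.999662
n=11: y≈-1.999662, sp=-2, e=sp−y≈-0.000338; I≈-7.730106, D=e−e_prev≈0.328278; u=3/4·(-0.000338)+1/2·(-7.730106)+2·0.328278≈-3.208751; next y=1/2·(-1.999662)+1/4·(-3.208751)≈-1.802019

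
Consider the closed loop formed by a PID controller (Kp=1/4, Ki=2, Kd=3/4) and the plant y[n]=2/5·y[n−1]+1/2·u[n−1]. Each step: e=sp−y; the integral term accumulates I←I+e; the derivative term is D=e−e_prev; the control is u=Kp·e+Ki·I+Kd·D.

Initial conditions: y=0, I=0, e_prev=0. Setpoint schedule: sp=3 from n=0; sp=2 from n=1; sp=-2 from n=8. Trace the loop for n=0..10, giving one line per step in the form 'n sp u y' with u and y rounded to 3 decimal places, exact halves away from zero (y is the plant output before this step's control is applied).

0 3 9.000 0.000
1 2 -3.750 4.500
2 2 9.100 -0.075
3 2 -3.966 4.520
4 2 8.525 -0.175
5 2 -3.749 4.193
6 2 8.312 -0.197
7 2 -3.409 4.077
8 -2 -3.905 -0.074
9 -2 -2.146 -1.982
10 -2 -3.962 -1.866

(exact arithmetic carried between steps; '≈' marks a value shown rounded to 6 d.p. or computed from one; I and e_prev carry over from the previous line; the table rounds u and y to 3 d.p., halves away from zero)
n=0: y=0, sp=3, e=sp−y=3; I=3, D=e−e_prev=3; u=1/4·3+2·3+3/4·3=9; next y=2/5·0+1/2·9=4.5
n=1: y=4.5, sp=2, e=sp−y=-2.5; I=0.5, D=e−e_prev=-5.5; u=1/4·(-2.5)+2·0.5+3/4·(-5.5)=-3.75; next y=2/5·4.5+1/2·(-3.75)=-0.075
n=2: y=-0.075, sp=2, e=sp−y=2.075; I=2.575, D=e−e_prev=4.575; u=1/4·2.075+2·2.575+3/4·4.575=9.1; next y=2/5·(-0.075)+1/2·9.1=4.52
n=3: y=4.52, sp=2, e=sp−y=-2.52; I=0.055, D=e−e_prev=-4.595; u=1/4·(-2.52)+2·0.055+3/4·(-4.595)=-3.96625; next y=2/5·4.52+1/2·(-3.96625)=-0.175125
n=4: y=-0.175125, sp=2, e=sp−y=2.175125; I=2.230125, D=e−e_prev=4.695125; u=1/4·2.175125+2·2.230125+3/4·4.695125=8.525375; next y=2/5·(-0.175125)+1/2·8.525375≈4.192638
n=5: y≈4.192638, sp=2, e=sp−y≈-2.192638; I≈0.037488, D=e−e_prev≈-4.367763; u=1/4·(-2.192638)+2·0.037488+3/4·(-4.367763)≈-3.749006; next y=2/5·4.192638+1/2·(-3.749006)≈-0.197448
n=6: y≈-0.197448, sp=2, e=sp−y≈2.197448; I≈2.234936, D=e−e_prev≈4.390086; u=1/4·2.197448+2·2.234936+3/4·4.390086≈8.311798; next y=2/5·(-0.197448)+1/2·8.311798≈4.076920
n=7: y≈4.076920, sp=2, e=sp−y≈-2.076920; I≈0.158016, D=e−e_prev≈-4.274368; u=1/4·(-2.076920)+2·0.158016+3/4·(-4.274368)≈-3.408973; next y=2/5·4.076920+1/2·(-3.408973)≈-0.073719
n=8: y≈-0.073719, sp=-2, e=sp−y≈-1.926281; I≈-1.768265, D=e−e_prev≈0.150638; u=1/4·(-1.926281)+2·(-1.768265)+3/4·0.150638≈-3.905122; next y=2/5·(-0.073719)+1/2·(-3.905122)≈-1.982048
n=9: y≈-1.982048, sp=-2, e=sp−y≈-0.017952; I≈-1.786217, D=e−e_prev≈1.908329; u=1/4·(-0.017952)+2·(-1.786217)+3/4·1.908329≈-2.145674; next y=2/5·(-1.982048)+1/2·(-2.145674)≈-1.865656
n=10: y≈-1.865656, sp=-2, e=sp−y≈-0.134344; I≈-1.920560, D=e−e_prev≈-0.116392; u=1/4·(-0.134344)+2·(-1.920560)+3/4·(-0.116392)≈-3.962000; next y=2/5·(-1.865656)+1/2·(-3.962000)≈-2.727263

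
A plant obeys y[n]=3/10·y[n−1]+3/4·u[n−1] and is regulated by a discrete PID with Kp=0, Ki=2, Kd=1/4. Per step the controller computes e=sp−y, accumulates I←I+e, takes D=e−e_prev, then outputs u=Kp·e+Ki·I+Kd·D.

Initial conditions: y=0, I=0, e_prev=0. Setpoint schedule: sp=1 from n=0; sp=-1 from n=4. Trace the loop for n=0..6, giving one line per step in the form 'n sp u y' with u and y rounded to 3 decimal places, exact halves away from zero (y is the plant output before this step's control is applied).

0 1 2.250 0.000
1 1 0.203 1.688
2 1 1.565 0.659
3 1 0.387 1.371
4 -1 -3.171 0.702
5 -1 0.214 -2.167
6 -1 -1.943 -0.490

(exact arithmetic carried between steps; '≈' marks a value shown rounded to 6 d.p. or computed from one; I and e_prev carry over from the previous line; the table rounds u and y to 3 d.p., halves away from zero)
n=0: y=0, sp=1, e=sp−y=1; I=1, D=e−e_prev=1; u=0·1+2·1+1/4·1=2.25; next y=3/10·0+3/4·2.25=1.6875
n=1: y=1.6875, sp=1, e=sp−y=-0.6875; I=0.3125, D=e−e_prev=-1.6875; u=0·(-0.6875)+2·0.3125+1/4·(-1.6875)=0.203125; next y=3/10·1.6875+3/4·0.203125≈0.658594
n=2: y≈0.658594, sp=1, e=sp−y≈0.341406; I≈0.653906, D=e−e_prev≈1.028906; u=0·0.341406+2·0.653906+1/4·1.028906≈1.565039; next y=3/10·0.658594+3/4·1.565039≈1.371357
n=3: y≈1.371357, sp=1, e=sp−y≈-0.371357; I≈0.282549, D=e−e_prev≈-0.712764; u=0·(-0.371357)+2·0.282549+1/4·(-0.712764)≈0.386907; next y=3/10·1.371357+3/4·0.386907≈0.701587
n=4: y≈0.701587, sp=-1, e=sp−y≈-1.701587; I≈-1.419038, D=e−e_prev≈-1.330230; u=0·(-1.701587)+2·(-1.419038)+1/4·(-1.330230)≈-3.170634; next y=3/10·0.701587+3/4·(-3.170634)≈-2.167500
n=5: y≈-2.167500, sp=-1, e=sp−y≈1.167500; I≈-0.251539, D=e−e_prev≈2.869087; u=0·1.167500+2·(-0.251539)+1/4·2.869087≈0.214194; next y=3/10·(-2.167500)+3/4·0.214194≈-0.489604
n=6: y≈-0.489604, sp=-1, e=sp−y≈-0.510396; I≈-0.761934, D=e−e_prev≈-1.677895; u=0·(-0.510396)+2·(-0.761934)+1/4·(-1.677895)≈-1.943343; next y=3/10·(-0.489604)+3/4·(-1.943343)≈-1.604388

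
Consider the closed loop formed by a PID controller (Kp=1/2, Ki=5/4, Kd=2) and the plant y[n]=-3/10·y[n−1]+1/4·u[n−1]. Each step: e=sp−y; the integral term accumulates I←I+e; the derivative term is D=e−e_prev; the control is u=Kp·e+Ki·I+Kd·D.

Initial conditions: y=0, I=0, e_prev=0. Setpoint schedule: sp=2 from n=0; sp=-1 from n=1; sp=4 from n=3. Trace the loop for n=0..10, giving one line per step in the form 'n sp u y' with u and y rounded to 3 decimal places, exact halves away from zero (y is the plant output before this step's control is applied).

(exact arithmetic carried between steps; '≈' marks a value shown rounded to 6 d.p. or computed from one; I and e_prev carry over from the previous line; the table rounds u and y to 3 d.p., halves away from zero)
n=0: y=0, sp=2, e=sp−y=2; I=2, D=e−e_prev=2; u=1/2·2+5/4·2+2·2=7.5; next y=-3/10·0+1/4·7.5=1.875
n=1: y=1.875, sp=-1, e=sp−y=-2.875; I=-0.875, D=e−e_prev=-4.875; u=1/2·(-2.875)+5/4·(-0.875)+2·(-4.875)=-12.28125; next y=-3/10·1.875+1/4·(-12.28125)≈-3.632813
n=2: y≈-3.632813, sp=-1, e=sp−y≈2.632813; I≈1.757813, D=e−e_prev≈5.507813; u=1/2·2.632813+5/4·1.757813+2·5.507813≈14.529297; next y=-3/10·(-3.632813)+1/4·14.529297≈4.722168
n=3: y≈4.722168, sp=4, e=sp−y≈-0.722168; I≈1.035645, D=e−e_prev≈-3.354980; u=1/2·(-0.722168)+5/4·1.035645+2·(-3.354980)≈-5.776489; next y=-3/10·4.722168+1/4·(-5.776489)≈-2.860773
n=4: y≈-2.860773, sp=4, e=sp−y≈6.860773; I≈7.896417, D=e−e_prev≈7.582941; u=1/2·6.860773+5/4·7.896417+2·7.582941≈28.466789; next y=-3/10·(-2.860773)+1/4·28.466789≈7.974929
n=5: y≈7.974929, sp=4, e=sp−y≈-3.974929; I≈3.921488, D=e−e_prev≈-10.835702; u=1/2·(-3.974929)+5/4·3.921488+2·(-10.835702)≈-18.757008; next y=-3/10·7.974929+1/4·(-18.757008)≈-7.081731
n=6: y≈-7.081731, sp=4, e=sp−y≈11.081731; I≈15.003219, D=e−e_prev≈15.056660; u=1/2·11.081731+5/4·15.003219+2·15.056660≈54.408209; next y=-3/10·(-7.081731)+1/4·54.408209≈15.726571
n=7: y≈15.726571, sp=4, e=sp−y≈-11.726571; I≈3.276647, D=e−e_prev≈-22.808302; u=1/2·(-11.726571)+5/4·3.276647+2·(-22.808302)≈-47.384081; next y=-3/10·15.726571+1/4·(-47.384081)≈-16.563992
n=8: y≈-16.563992, sp=4, e=sp−y≈20.563992; I≈23.840639, D=e−e_prev≈32.290563; u=1/2·20.563992+5/4·23.840639+2·32.290563≈104.663921; next y=-3/10·(-16.563992)+1/4·104.663921≈31.135178
n=9: y≈31.135178, sp=4, e=sp−y≈-27.135178; I≈-3.294539, D=e−e_prev≈-47.699169; u=1/2·(-27.135178)+5/4·(-3.294539)+2·(-47.699169)≈-113.084101; next y=-3/10·31.135178+1/4·(-113.084101)≈-37.611578
n=10: y≈-37.611578, sp=4, e=sp−y≈41.611578; I≈38.317040, D=e−e_prev≈68.746756; u=1/2·41.611578+5/4·38.317040+2·68.746756≈206.195601; next y=-3/10·(-37.611578)+1/4·206.195601≈62.832374

0 2 7.500 0.000
1 -1 -12.281 1.875
2 -1 14.529 -3.633
3 4 -5.776 4.722
4 4 28.467 -2.861
5 4 -18.757 7.975
6 4 54.408 -7.082
7 4 -47.384 15.727
8 4 104.664 -16.564
9 4 -113.084 31.135
10 4 206.196 -37.612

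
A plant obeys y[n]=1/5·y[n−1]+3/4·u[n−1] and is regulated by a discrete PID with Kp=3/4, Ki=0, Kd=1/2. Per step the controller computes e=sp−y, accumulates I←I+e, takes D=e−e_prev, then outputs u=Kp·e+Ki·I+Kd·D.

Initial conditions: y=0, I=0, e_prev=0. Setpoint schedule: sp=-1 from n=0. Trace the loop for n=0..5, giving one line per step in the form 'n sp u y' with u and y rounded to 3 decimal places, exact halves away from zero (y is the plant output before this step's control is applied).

(exact arithmetic carried between steps; '≈' marks a value shown rounded to 6 d.p. or computed from one; I and e_prev carry over from the previous line; the table rounds u and y to 3 d.p., halves away from zero)
n=0: y=0, sp=-1, e=sp−y=-1; I=-1, D=e−e_prev=-1; u=3/4·(-1)+0·(-1)+1/2·(-1)=-1.25; next y=1/5·0+3/4·(-1.25)=-0.9375
n=1: y=-0.9375, sp=-1, e=sp−y=-0.0625; I=-1.0625, D=e−e_prev=0.9375; u=3/4·(-0.0625)+0·(-1.0625)+1/2·0.9375=0.421875; next y=1/5·(-0.9375)+3/4·0.421875≈0.128906
n=2: y≈0.128906, sp=-1, e=sp−y≈-1.128906; I≈-2.191406, D=e−e_prev≈-1.066406; u=3/4·(-1.128906)+0·(-2.191406)+1/2·(-1.066406)≈-1.379883; next y=1/5·0.128906+3/4·(-1.379883)≈-1.009131
n=3: y≈-1.009131, sp=-1, e=sp−y≈0.009131; I≈-2.182275, D=e−e_prev≈1.138037; u=3/4·0.009131+0·(-2.182275)+1/2·1.138037≈0.575867; next y=1/5·(-1.009131)+3/4·0.575867≈0.230074
n=4: y≈0.230074, sp=-1, e=sp−y≈-1.230074; I≈-3.412349, D=e−e_prev≈-1.239205; u=3/4·(-1.230074)+0·(-3.412349)+1/2·(-1.239205)≈-1.542158; next y=1/5·0.230074+3/4·(-1.542158)≈-1.110604
n=5: y≈-1.110604, sp=-1, e=sp−y≈0.110604; I≈-3.301746, D=e−e_prev≈1.340677; u=3/4·0.110604+0·(-3.301746)+1/2·1.340677≈0.753291; next y=1/5·(-1.110604)+3/4·0.753291≈0.342848

0 -1 -1.250 0.000
1 -1 0.422 -0.938
2 -1 -1.380 0.129
3 -1 0.576 -1.009
4 -1 -1.542 0.230
5 -1 0.753 -1.111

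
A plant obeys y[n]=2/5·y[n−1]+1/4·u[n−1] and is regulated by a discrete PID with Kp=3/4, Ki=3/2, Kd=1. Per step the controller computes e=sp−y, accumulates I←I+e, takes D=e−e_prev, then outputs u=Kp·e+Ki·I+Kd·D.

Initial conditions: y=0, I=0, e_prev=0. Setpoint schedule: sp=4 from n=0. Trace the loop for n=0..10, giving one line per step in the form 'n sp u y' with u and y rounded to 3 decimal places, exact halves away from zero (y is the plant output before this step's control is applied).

0 4 13.000 0.000
1 4 4.438 3.250
2 4 11.545 2.409
3 4 8.408 3.850
4 4 10.749 3.642
5 4 9.447 4.144
6 4 10.138 4.019
7 4 9.585 4.142
8 4 9.784 4.053
9 4 9.569 4.067
10 4 9.639 4.019

(exact arithmetic carried between steps; '≈' marks a value shown rounded to 6 d.p. or computed from one; I and e_prev carry over from the previous line; the table rounds u and y to 3 d.p., halves away from zero)
n=0: y=0, sp=4, e=sp−y=4; I=4, D=e−e_prev=4; u=3/4·4+3/2·4+1·4=13; next y=2/5·0+1/4·13=3.25
n=1: y=3.25, sp=4, e=sp−y=0.75; I=4.75, D=e−e_prev=-3.25; u=3/4·0.75+3/2·4.75+1·(-3.25)=4.4375; next y=2/5·3.25+1/4·4.4375=2.409375
n=2: y=2.409375, sp=4, e=sp−y=1.590625; I=6.340625, D=e−e_prev=0.840625; u=3/4·1.590625+3/2·6.340625+1·0.840625≈11.544531; next y=2/5·2.409375+1/4·11.544531≈3.849883
n=3: y≈3.849883, sp=4, e=sp−y≈0.150117; I≈6.490742, D=e−e_prev≈-1.440508; u=3/4·0.150117+3/2·6.490742+1·(-1.440508)≈8.408193; next y=2/5·3.849883+1/4·8.408193≈3.642001
n=4: y≈3.642001, sp=4, e=sp−y≈0.357999; I≈6.848741, D=e−e_prev≈0.207881; u=3/4·0.357999+3/2·6.848741+1·0.207881≈10.749491; next y=2/5·3.642001+1/4·10.749491≈4.144173
n=5: y≈4.144173, sp=4, e=sp−y≈-0.144173; I≈6.704567, D=e−e_prev≈-0.502172; u=3/4·(-0.144173)+3/2·6.704567+1·(-0.502172)≈9.446549; next y=2/5·4.144173+1/4·9.446549≈4.019307
n=6: y≈4.019307, sp=4, e=sp−y≈-0.019307; I≈6.685261, D=e−e_prev≈0.124867; u=3/4·(-0.019307)+3/2·6.685261+1·0.124867≈10.138278; next y=2/5·4.019307+1/4·10.138278≈4.142292
n=7: y≈4.142292, sp=4, e=sp−y≈-0.142292; I≈6.542969, D=e−e_prev≈-0.122986; u=3/4·(-0.142292)+3/2·6.542969+1·(-0.122986)≈9.584748; next y=2/5·4.142292+1/4·9.584748≈4.053104
n=8: y≈4.053104, sp=4, e=sp−y≈-0.053104; I≈6.489865, D=e−e_prev≈0.089188; u=3/4·(-0.053104)+3/2·6.489865+1·0.089188≈9.784157; next y=2/5·4.053104+1/4·9.784157≈4.067281
n=9: y≈4.067281, sp=4, e=sp−y≈-0.067281; I≈6.422584, D=e−e_prev≈-0.014177; u=3/4·(-0.067281)+3/2·6.422584+1·(-0.014177)≈9.569238; next y=2/5·4.067281+1/4·9.569238≈4.019222
n=10: y≈4.019222, sp=4, e=sp−y≈-0.019222; I≈6.403362, D=e−e_prev≈0.048059; u=3/4·(-0.019222)+3/2·6.403362+1·0.048059≈9.638686; next y=2/5·4.019222+1/4·9.638686≈4.017360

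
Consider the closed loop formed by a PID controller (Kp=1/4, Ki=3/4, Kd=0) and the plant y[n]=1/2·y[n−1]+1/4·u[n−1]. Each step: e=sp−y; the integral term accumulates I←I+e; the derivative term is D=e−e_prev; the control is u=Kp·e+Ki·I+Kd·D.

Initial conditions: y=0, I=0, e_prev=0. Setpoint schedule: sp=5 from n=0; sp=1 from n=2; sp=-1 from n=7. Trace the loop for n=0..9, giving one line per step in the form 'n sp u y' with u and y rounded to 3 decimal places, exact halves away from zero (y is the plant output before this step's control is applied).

0 5 5.000 0.000
1 5 7.500 1.250
2 1 5.063 2.500
3 1 3.922 2.516
4 1 3.063 2.238
5 1 2.487 1.885
6 1 2.144 1.564
7 -1 -0.033 1.318
8 -1 -1.104 0.651
9 -1 -1.741 0.049

(exact arithmetic carried between steps; '≈' marks a value shown rounded to 6 d.p. or computed from one; I and e_prev carry over from the previous line; the table rounds u and y to 3 d.p., halves away from zero)
n=0: y=0, sp=5, e=sp−y=5; I=5, D=e−e_prev=5; u=1/4·5+3/4·5+0·5=5; next y=1/2·0+1/4·5=1.25
n=1: y=1.25, sp=5, e=sp−y=3.75; I=8.75, D=e−e_prev=-1.25; u=1/4·3.75+3/4·8.75+0·(-1.25)=7.5; next y=1/2·1.25+1/4·7.5=2.5
n=2: y=2.5, sp=1, e=sp−y=-1.5; I=7.25, D=e−e_prev=-5.25; u=1/4·(-1.5)+3/4·7.25+0·(-5.25)=5.0625; next y=1/2·2.5+1/4·5.0625=2.515625
n=3: y=2.515625, sp=1, e=sp−y=-1.515625; I=5.734375, D=e−e_prev=-0.015625; u=1/4·(-1.515625)+3/4·5.734375+0·(-0.015625)=3.921875; next y=1/2·2.515625+1/4·3.921875≈2.238281
n=4: y≈2.238281, sp=1, e=sp−y≈-1.238281; I≈4.496094, D=e−e_prev≈0.277344; u=1/4·(-1.238281)+3/4·4.496094+0·0.277344≈3.0625; next y=1/2·2.238281+1/4·3.0625≈1.884766
n=5: y≈1.884766, sp=1, e=sp−y≈-0.884766; I≈3.611328, D=e−e_prev≈0.353516; u=1/4·(-0.884766)+3/4·3.611328+0·0.353516≈2.487305; next y=1/2·1.884766+1/4·2.487305≈1.564209
n=6: y≈1.564209, sp=1, e=sp−y≈-0.564209; I≈3.047119, D=e−e_prev≈0.320557; u=1/4·(-0.564209)+3/4·3.047119+0·0.320557≈2.144287; next y=1/2·1.564209+1/4·2.144287≈1.318176
n=7: y≈1.318176, sp=-1, e=sp−y≈-2.318176; I≈0.728943, D=e−e_prev≈-1.753967; u=1/4·(-2.318176)+3/4·0.728943+0·(-1.753967)≈-0.032837; next y=1/2·1.318176+1/4·(-0.032837)≈0.650879
n=8: y≈0.650879, sp=-1, e=sp−y≈-1.650879; I≈-0.921936, D=e−e_prev≈0.667297; u=1/4·(-1.650879)+3/4·(-0.921936)+0·0.667297≈-1.104172; next y=1/2·0.650879+1/4·(-1.104172)≈0.049397
n=9: y≈0.049397, sp=-1, e=sp−y≈-1.049397; I≈-1.971333, D=e−e_prev≈0.601482; u=1/4·(-1.049397)+3/4·(-1.971333)+0·0.601482≈-1.740849; next y=1/2·0.049397+1/4·(-1.740849)≈-0.410514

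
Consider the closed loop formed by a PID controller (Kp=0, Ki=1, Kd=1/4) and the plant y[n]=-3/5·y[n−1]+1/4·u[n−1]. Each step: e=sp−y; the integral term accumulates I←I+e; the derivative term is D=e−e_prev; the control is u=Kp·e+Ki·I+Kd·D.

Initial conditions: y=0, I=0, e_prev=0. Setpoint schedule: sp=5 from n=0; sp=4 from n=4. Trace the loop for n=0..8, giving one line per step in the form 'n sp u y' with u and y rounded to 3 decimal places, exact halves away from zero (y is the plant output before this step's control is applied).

0 5 6.250 0.000
1 5 8.047 1.563
2 5 12.485 1.074
3 5 14.536 2.477
4 4 16.571 2.148
5 4 17.708 2.854
6 4 19.205 2.715
7 4 19.883 3.172
8 4 20.957 3.067

(exact arithmetic carried between steps; '≈' marks a value shown rounded to 6 d.p. or computed from one; I and e_prev carry over from the previous line; the table rounds u and y to 3 d.p., halves away from zero)
n=0: y=0, sp=5, e=sp−y=5; I=5, D=e−e_prev=5; u=0·5+1·5+1/4·5=6.25; next y=-3/5·0+1/4·6.25=1.5625
n=1: y=1.5625, sp=5, e=sp−y=3.4375; I=8.4375, D=e−e_prev=-1.5625; u=0·3.4375+1·8.4375+1/4·(-1.5625)=8.046875; next y=-3/5·1.5625+1/4·8.046875≈1.074219
n=2: y≈1.074219, sp=5, e=sp−y≈3.925781; I≈12.363281, D=e−e_prev≈0.488281; u=0·3.925781+1·12.363281+1/4·0.488281≈12.485352; next y=-3/5·1.074219+1/4·12.485352≈2.476807
n=3: y≈2.476807, sp=5, e=sp−y≈2.523193; I≈14.886475, D=e−e_prev≈-1.402588; u=0·2.523193+1·14.886475+1/4·(-1.402588)≈14.535828; next y=-3/5·2.476807+1/4·14.535828≈2.147873
n=4: y≈2.147873, sp=4, e=sp−y≈1.852127; I≈16.738602, D=e−e_prev≈-0.671066; u=0·1.852127+1·16.738602+1/4·(-0.671066)≈16.570835; next y=-3/5·2.147873+1/4·16.570835≈2.853985
n=5: y≈2.853985, sp=4, e=sp−y≈1.146015; I≈17.884617, D=e−e_prev≈-0.706112; u=0·1.146015+1·17.884617+1/4·(-0.706112)≈17.708089; next y=-3/5·2.853985+1/4·17.708089≈2.714631
n=6: y≈2.714631, sp=4, e=sp−y≈1.285369; I≈19.169986, D=e−e_prev≈0.139354; u=0·1.285369+1·19.169986+1/4·0.139354≈19.204824; next y=-3/5·2.714631+1/4·19.204824≈3.172427
n=7: y≈3.172427, sp=4, e=sp−y≈0.827573; I≈19.997558, D=e−e_prev≈-0.457796; u=0·0.827573+1·19.997558+1/4·(-0.457796)≈19.883109; next y=-3/5·3.172427+1/4·19.883109≈3.067321
n=8: y≈3.067321, sp=4, e=sp−y≈0.932679; I≈20.930237, D=e−e_prev≈0.105106; u=0·0.932679+1·20.930237+1/4·0.105106≈20.956514; next y=-3/5·3.067321+1/4·20.956514≈3.398736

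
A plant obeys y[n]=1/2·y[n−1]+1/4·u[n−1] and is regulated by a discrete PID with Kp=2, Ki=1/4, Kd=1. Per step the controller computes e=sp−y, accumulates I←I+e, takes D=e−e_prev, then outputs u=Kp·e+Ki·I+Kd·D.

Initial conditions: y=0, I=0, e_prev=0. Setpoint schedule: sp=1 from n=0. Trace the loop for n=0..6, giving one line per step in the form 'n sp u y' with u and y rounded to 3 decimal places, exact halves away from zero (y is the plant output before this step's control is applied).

0 1 3.250 0.000
1 1 -0.141 0.813
2 1 2.153 0.371
3 1 0.723 0.724
4 1 1.734 0.543
5 1 1.140 0.705
6 1 1.595 0.637

(exact arithmetic carried between steps; '≈' marks a value shown rounded to 6 d.p. or computed from one; I and e_prev carry over from the previous line; the table rounds u and y to 3 d.p., halves away from zero)
n=0: y=0, sp=1, e=sp−y=1; I=1, D=e−e_prev=1; u=2·1+1/4·1+1·1=3.25; next y=1/2·0+1/4·3.25=0.8125
n=1: y=0.8125, sp=1, e=sp−y=0.1875; I=1.1875, D=e−e_prev=-0.8125; u=2·0.1875+1/4·1.1875+1·(-0.8125)=-0.140625; next y=1/2·0.8125+1/4·(-0.140625)≈0.371094
n=2: y≈0.371094, sp=1, e=sp−y≈0.628906; I≈1.816406, D=e−e_prev≈0.441406; u=2·0.628906+1/4·1.816406+1·0.441406≈2.153320; next y=1/2·0.371094+1/4·2.153320≈0.723877
n=3: y≈0.723877, sp=1, e=sp−y≈0.276123; I≈2.092529, D=e−e_prev≈-0.352783; u=2·0.276123+1/4·2.092529+1·(-0.352783)≈0.722595; next y=1/2·0.723877+1/4·0.722595≈0.542587
n=4: y≈0.542587, sp=1, e=sp−y≈0.457413; I≈2.549942, D=e−e_prev≈0.181290; u=2·0.457413+1/4·2.549942+1·0.181290≈1.733601; next y=1/2·0.542587+1/4·1.733601≈0.704694
n=5: y≈0.704694, sp=1, e=sp−y≈0.295306; I≈2.845248, D=e−e_prev≈-0.162107; u=2·0.295306+1/4·2.845248+1·(-0.162107)≈1.139818; next y=1/2·0.704694+1/4·1.139818≈0.637301
n=6: y≈0.637301, sp=1, e=sp−y≈0.362699; I≈3.207947, D=e−e_prev≈0.067392; u=2·0.362699+1/4·3.207947+1·0.067392≈1.594776; next y=1/2·0.637301+1/4·1.594776≈0.717345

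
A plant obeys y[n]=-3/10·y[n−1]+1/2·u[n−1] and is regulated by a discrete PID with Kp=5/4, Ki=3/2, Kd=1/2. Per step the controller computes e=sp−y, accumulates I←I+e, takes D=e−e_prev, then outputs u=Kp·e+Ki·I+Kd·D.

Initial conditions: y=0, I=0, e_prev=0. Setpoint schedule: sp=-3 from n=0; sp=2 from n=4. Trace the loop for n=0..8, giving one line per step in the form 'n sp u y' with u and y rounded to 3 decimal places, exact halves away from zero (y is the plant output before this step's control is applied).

(exact arithmetic carried between steps; '≈' marks a value shown rounded to 6 d.p. or computed from one; I and e_prev carry over from the previous line; the table rounds u and y to 3 d.p., halves away from zero)
n=0: y=0, sp=-3, e=sp−y=-3; I=-3, D=e−e_prev=-3; u=5/4·(-3)+3/2·(-3)+1/2·(-3)=-9.75; next y=-3/10·0+1/2·(-9.75)=-4.875
n=1: y=-4.875, sp=-3, e=sp−y=1.875; I=-1.125, D=e−e_prev=4.875; u=5/4·1.875+3/2·(-1.125)+1/2·4.875=3.09375; next y=-3/10·(-4.875)+1/2·3.09375=3.009375
n=2: y=3.009375, sp=-3, e=sp−y=-6.009375; I=-7.134375, D=e−e_prev=-7.884375; u=5/4·(-6.009375)+3/2·(-7.134375)+1/2·(-7.884375)≈-22.155469; next y=-3/10·3.009375+1/2·(-22.155469)≈-11.980547
n=3: y≈-11.980547, sp=-3, e=sp−y≈8.980547; I≈1.846172, D=e−e_prev≈14.989922; u=5/4·8.980547+3/2·1.846172+1/2·14.989922≈21.489902; next y=-3/10·(-11.980547)+1/2·21.489902≈14.339115
n=4: y≈14.339115, sp=2, e=sp−y≈-12.339115; I≈-10.492943, D=e−e_prev≈-21.319662; u=5/4·(-12.339115)+3/2·(-10.492943)+1/2·(-21.319662)≈-41.823140; next y=-3/10·14.339115+1/2·(-41.823140)≈-25.213305
n=5: y≈-25.213305, sp=2, e=sp−y≈27.213305; I≈16.720361, D=e−e_prev≈39.552420; u=5/4·27.213305+3/2·16.720361+1/2·39.552420≈78.873383; next y=-3/10·(-25.213305)+1/2·78.873383≈47.000683
n=6: y≈47.000683, sp=2, e=sp−y≈-45.000683; I≈-28.280321, D=e−e_prev≈-72.213987; u=5/4·(-45.000683)+3/2·(-28.280321)+1/2·(-72.213987)≈-134.778329; next y=-3/10·47.000683+1/2·(-134.778329)≈-81.489369
n=7: y≈-81.489369, sp=2, e=sp−y≈83.489369; I≈55.209048, D=e−e_prev≈128.490052; u=5/4·83.489369+3/2·55.209048+1/2·128.490052≈251.420310; next y=-3/10·(-81.489369)+1/2·251.420310≈150.156966
n=8: y≈150.156966, sp=2, e=sp−y≈-148.156966; I≈-92.947918, D=e−e_prev≈-231.646335; u=5/4·(-148.156966)+3/2·(-92.947918)+1/2·(-231.646335)≈-440.441251; next y=-3/10·150.156966+1/2·(-440.441251)≈-265.267715

0 -3 -9.750 0.000
1 -3 3.094 -4.875
2 -3 -22.155 3.009
3 -3 21.490 -11.981
4 2 -41.823 14.339
5 2 78.873 -25.213
6 2 -134.778 47.001
7 2 251.420 -81.489
8 2 -440.441 150.157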